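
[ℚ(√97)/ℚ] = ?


√97 has minimal polynomial x² - 97 (irreducible over ℚ since 97 is squarefree)

[ℚ(√97)/ℚ] = 2


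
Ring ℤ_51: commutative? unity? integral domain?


ℤ_51 is a commutative ring with unity 1; 51 = 3×17 is composite, so 3·17 ≡ 0 gives zero divisors (not an integral domain)
Commutative: Yes
Integral domain: No
Has unity: Yes

ℤ_51: Commutative=Yes, Unity=Yes


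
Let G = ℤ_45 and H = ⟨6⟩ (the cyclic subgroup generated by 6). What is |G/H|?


|⟨6⟩| = n / gcd(6, 45) = 45 / 3 = 15
H is normal (ℤ_45 is abelian).
|G/H| = |G| / |H| = 45 / 15 = 3

|G/H| = 3


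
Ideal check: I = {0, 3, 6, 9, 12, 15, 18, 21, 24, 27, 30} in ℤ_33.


Check ideal conditions for I = {0, 3, 6, 9, 12, 15, 18, 21, 24, 27, 30} in ℤ_33:
(1) I is an additive subgroup? Yes
(2) For r ∈ ℤ_33 and a ∈ I: r·a ∈ I? Yes

Yes, I is an ideal of ℤ_33


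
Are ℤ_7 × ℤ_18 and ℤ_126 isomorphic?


Comparing ℤ_7 × ℤ_18 and ℤ_126:
gcd(7,18) = 1, so ℤ_7 × ℤ_18 ≅ ℤ_126 (CRT)

Yes, ℤ_7 × ℤ_18 ≅ ℤ_126


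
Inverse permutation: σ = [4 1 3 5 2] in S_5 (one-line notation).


To find σ⁻¹, swap domain and range:
σ(1) = 4 → σ⁻¹(4) = 1
σ(2) = 1 → σ⁻¹(1) = 2
σ(3) = 3 → σ⁻¹(3) = 3
σ(4) = 5 → σ⁻¹(5) = 4
σ(5) = 2 → σ⁻¹(2) = 5

σ⁻¹ = [2 5 3 1 4]


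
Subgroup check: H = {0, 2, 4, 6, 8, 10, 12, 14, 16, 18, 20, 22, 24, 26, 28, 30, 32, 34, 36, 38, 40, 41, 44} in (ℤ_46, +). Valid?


Subgroup test for H = {0, 2, 4, 6, 8, 10, 12, 14, 16, 18, 20, 22, 24, 26, 28, 30, 32, 34, 36, 38, 40, 41, 44} in (ℤ_46, +):
(1) 0 ∈ H? Yes
(2) Closure: for all a,b ∈ H, (a+b) mod 46 ∈ H? No  [counterexample: 2 + 40 = 42 ∉ H]
(3) Inverses: for all a ∈ H, -a mod 46 ∈ H? No

No, H is not a subgroup of ℤ_46


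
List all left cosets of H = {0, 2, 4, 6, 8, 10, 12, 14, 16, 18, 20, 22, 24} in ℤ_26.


H = {0, 2, 4, 6, 8, 10, 12, 14, 16, 18, 20, 22, 24}, |H| = 13
Number of cosets = |G|/|H| = 26/13 = 2
0 + H = {0, 2, 4, 6, 8, 10, 12, 14, 16, 18, 20, 22, 24}
1 + H = {1, 3, 5, 7, 9, 11, 13, 15, 17, 19, 21, 23, 25}

Cosets: 0+H={0,2,4,6,8,10,12,14,16,18,20,22,24}; 1+H={1,3,5,7,9,11,13,15,17,19,21,23,25}


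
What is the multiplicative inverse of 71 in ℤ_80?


Use the extended Euclidean algorithm to write 1 = 71·s + 80·t; then s mod 80 is the inverse.
Euclidean algorithm:
  71 = 0·80 + 71
  80 = 1·71 + 9
  71 = 7·9 + 8
  9 = 1·8 + 1
  8 = 8·1 + 0
gcd(71,80) = 1
Back-substitution gives: 71·(-9) + 80·(8) = 1
So 71⁻¹ ≡ -9 ≡ 71 (mod 80)
Check: 71 × 71 = 5041 ≡ 1 (mod 80) ✓

71⁻¹ ≡ 71 (mod 80)


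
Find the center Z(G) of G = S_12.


Z(G) = {g ∈ G | gx = xg for all x ∈ G}
S_n is non-abelian for n ≥ 3; Z(S_12) is trivial

Z(S_12) = {e}


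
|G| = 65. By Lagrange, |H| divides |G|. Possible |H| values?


Lagrange's theorem: |H| divides |G|
|G| = 65
Divisors of 65: 1, 5, 13, 65

Possible subgroup orders: {1, 5, 13, 65}


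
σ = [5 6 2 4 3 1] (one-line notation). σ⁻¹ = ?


To find σ⁻¹, swap domain and range:
σ(1) = 5 → σ⁻¹(5) = 1
σ(2) = 6 → σ⁻¹(6) = 2
σ(3) = 2 → σ⁻¹(2) = 3
σ(4) = 4 → σ⁻¹(4) = 4
σ(5) = 3 → σ⁻¹(3) = 5
σ(6) = 1 → σ⁻¹(1) = 6

σ⁻¹ = [6 3 5 4 1 2]


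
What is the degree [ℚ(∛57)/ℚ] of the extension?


∛57 has minimal polynomial x³ - 57 (irreducible over ℚ since 57 is not a perfect cube)

[ℚ(∛57)/ℚ] = 3


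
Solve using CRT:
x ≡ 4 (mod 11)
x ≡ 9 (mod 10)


m₁ = 11, m₂ = 10, gcd = 1, so CRT applies. M = m₁·m₂ = 110
Let M₁ = M/m₁ = 10, M₂ = M/m₂ = 11
Find y₁ ≡ M₁⁻¹ (mod m₁): 10⁻¹ ≡ 10 (mod 11)
Find y₂ ≡ M₂⁻¹ (mod m₂): 11⁻¹ ≡ 1 (mod 10)
x = a₁·M₁·y₁ + a₂·M₂·y₂ = 4·10·10 + 9·11·1 = 499
Reduce mod 110: x ≡ 59
Check: 59 mod 11 = 4 ✓, 59 mod 10 = 9 ✓

x ≡ 59 (mod 110)


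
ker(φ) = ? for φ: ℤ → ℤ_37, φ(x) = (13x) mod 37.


Kernel = preimage of identity
ker(φ) = {x ∈ ℤ : 13x ≡ 0 (mod 37)}. gcd(13,37) = 1, so 13x ≡ 0 (mod 37) ⟺ x ≡ 0 (mod 37/1 = 37). Hence ker(φ) = 37ℤ

ker(φ) = 37ℤ


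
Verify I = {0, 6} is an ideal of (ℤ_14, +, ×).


Check ideal conditions for I = {0, 6} in ℤ_14:
(1) I is an additive subgroup? No
(2) For r ∈ ℤ_14 and a ∈ I: r·a ∈ I? No  [counterexample: r=2, a=6, r·a mod 14 = 12 ∉ I]

No, I is not an ideal of ℤ_14


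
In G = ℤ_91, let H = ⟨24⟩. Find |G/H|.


|⟨24⟩| = n / gcd(24, 91) = 91 / 1 = 91
H is normal (ℤ_91 is abelian).
|G/H| = |G| / |H| = 91 / 91 = 1

|G/H| = 1


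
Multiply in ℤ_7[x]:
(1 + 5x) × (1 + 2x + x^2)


Expand and collect like terms; reduce coefficients mod 7:
x^0: 1·1 = 1 ≡ 1 (mod 7)
x^1: 1·2 + 5·1 = 7 ≡ 0 (mod 7)
x^2: 1·1 + 5·2 = 11 ≡ 4 (mod 7)
x^3: 5·1 = 5 ≡ 5 (mod 7)
Result: 1 + 4x^2 + 5x^3

f · g = 1 + 4x^2 + 5x^3


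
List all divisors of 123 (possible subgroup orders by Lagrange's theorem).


Lagrange's theorem: |H| divides |G|
|G| = 123
Divisors of 123: 1, 3, 41, 123

Possible subgroup orders: {1, 3, 41, 123}


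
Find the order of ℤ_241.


ℤ_n has n elements.

|ℤ_241| = 241


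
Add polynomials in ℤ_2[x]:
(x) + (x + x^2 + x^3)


Add coefficients mod 2:
x^0: 0 + 0 = 0 (mod 2)
x^1: 1 + 1 = 0 (mod 2)
x^2: 0 + 1 = 1 (mod 2)
x^3: 0 + 1 = 1 (mod 2)
Result: x^2 + x^3

f + g = x^2 + x^3


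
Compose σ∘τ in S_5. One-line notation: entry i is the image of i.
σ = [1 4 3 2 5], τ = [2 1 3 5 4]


σ∘τ: apply τ first, then σ
1 →τ 2 →σ 4
2 →τ 1 →σ 1
3 →τ 3 →σ 3
4 →τ 5 →σ 5
5 →τ 4 →σ 2

σ∘τ = [4 1 3 5 2]


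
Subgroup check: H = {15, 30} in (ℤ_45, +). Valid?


Subgroup test for H = {15, 30} in (ℤ_45, +):
(1) 0 ∈ H? No
(2) Closure: for all a,b ∈ H, (a+b) mod 45 ∈ H? No  [counterexample: 15 + 30 = 0 ∉ H]
(3) Inverses: for all a ∈ H, -a mod 45 ∈ H? Yes

No, H is not a subgroup of ℤ_45


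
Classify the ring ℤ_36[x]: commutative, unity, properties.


ℤ_36 has zero divisors (2·18 ≡ 0), and these lift to constant zero divisors in ℤ_36[x]; so not an integral domain
Commutative: Yes
Integral domain: No
Has unity: Yes

ℤ_36[x]: Commutative=Yes, Unity=Yes


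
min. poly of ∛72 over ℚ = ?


∛72 satisfies x³ - 72 = 0, irreducible over ℚ (no rational root; 72 is not a perfect cube)

Minimal polynomial: x³ - 72


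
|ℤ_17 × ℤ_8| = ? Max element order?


|ℤ_17 × ℤ_8| = 17 × 8 = 136
Max element order = lcm(17,8) = 136
Cyclic? Yes (gcd=1)

|ℤ_17×ℤ_8| = 136, max element order = 136


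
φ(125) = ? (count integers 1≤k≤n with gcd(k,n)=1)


Factor n: 125 = 5^3
φ(n) = n · ∏(1 - 1/p) over distinct primes p | n
φ(125) = 125 · (1 - 1/5) = 100

φ(125) = 100


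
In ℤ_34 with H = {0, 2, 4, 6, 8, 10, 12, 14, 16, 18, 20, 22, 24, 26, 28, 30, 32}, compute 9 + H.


9 + H = {9 + h (mod 34) : h ∈ H}
9+0=9, 9+2=11, 9+4=13, 9+6=15, 9+8=17, 9+10=19, 9+12=21, 9+14=23, 9+16=25, 9+18=27, 9+20=29, 9+22=31, 9+24=33, 9+26=1, 9+28=3, 9+30=5, 9+32=7
9 + H = {1, 3, 5, 7, 9, 11, 13, 15, 17, 19, 21, 23, 25, 27, 29, 31, 33} = 1 + H

9 + H = {1, 3, 5, 7, 9, 11, 13, 15, 17, 19, 21, 23, 25, 27, 29, 31, 33}


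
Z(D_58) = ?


Z(G) = {g ∈ G | gx = xg for all x ∈ G}
For even n, Z(D_n) = {e, r^(n/2)}: the 180° rotation r^29 commutes with every reflection and rotation

Z(D_58) = {e, r^29}


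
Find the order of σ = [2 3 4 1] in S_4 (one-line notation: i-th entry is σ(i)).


Cycle decomposition: (1 2 3 4)
Cycle lengths: 4
Order = lcm(4) = 4

ord(σ) = 4


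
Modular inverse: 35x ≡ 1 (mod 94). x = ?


Use the extended Euclidean algorithm to write 1 = 35·s + 94·t; then s mod 94 is the inverse.
Euclidean algorithm:
  35 = 0·94 + 35
  94 = 2·35 + 24
  35 = 1·24 + 11
  24 = 2·11 + 2
  11 = 5·2 + 1
  2 = 2·1 + 0
gcd(35,94) = 1
Back-substitution gives: 35·(43) + 94·(-16) = 1
So 35⁻¹ ≡ 43 ≡ 43 (mod 94)
Check: 35 × 43 = 1505 ≡ 1 (mod 94) ✓

35⁻¹ ≡ 43 (mod 94)


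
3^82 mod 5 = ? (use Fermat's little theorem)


Fermat's little theorem: if p is prime and gcd(a,p)=1, then a^(p-1) ≡ 1 (mod p)
p = 5 is prime, gcd(3,5) = 1
Reduce exponent: 82 mod 4 = 2
So 3^82 ≡ 3^2 (mod 5)
3^2 mod 5 = 4

3^82 ≡ 4 (mod 5)


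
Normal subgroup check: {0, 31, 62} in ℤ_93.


H = {0, 31, 62} in ℤ_93
ℤ_93 is abelian; every subgroup of an abelian group is normal

Yes, normal subgroup


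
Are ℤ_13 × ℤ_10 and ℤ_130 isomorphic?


Comparing ℤ_13 × ℤ_10 and ℤ_130:
gcd(13,10) = 1, so ℤ_13 × ℤ_10 ≅ ℤ_130 (CRT)

Yes, ℤ_13 × ℤ_10 ≅ ℤ_130


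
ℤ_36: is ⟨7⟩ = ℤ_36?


g generates ℤ_n iff gcd(g, n) = 1
gcd(7, 36) = 1
Since gcd = 1, 7 is a generator.

Yes, 7 generates ℤ_36


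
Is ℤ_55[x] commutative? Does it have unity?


ℤ_55 has zero divisors (5·11 ≡ 0), and these lift to constant zero divisors in ℤ_55[x]; so not an integral domain
Commutative: Yes
Integral domain: No
Has unity: Yes

ℤ_55[x]: Commutative=Yes, Unity=Yes


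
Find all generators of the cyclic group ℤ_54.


g generates ℤ_n iff gcd(g,n) = 1
Prime factors of 54: 2, 3
Generators are g ∈ {1,...,53} not divisible by any of these primes.
Generators: {1, 5, 7, 11, 13, 17, 19, 23, 25, 29, 31, 35, 37, 41, 43, 47, 49, 53}
Number of generators = φ(54) = 18

Generators of ℤ_54 = {1, 5, 7, 11, 13, 17, 19, 23, 25, 29, 31, 35, 37, 41, 43, 47, 49, 53}


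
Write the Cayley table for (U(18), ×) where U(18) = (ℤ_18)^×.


Elements: {1, 5, 7, 11, 13, 17}
Operation: multiplication mod 18
Entry (a, b) = (a × b) mod 18

Cayley table:
   |  1 |  5 |  7 | 11 | 13 | 17
 1 |  1 |  5 |  7 | 11 | 13 | 17
 5 |  5 |  7 | 17 |  1 | 11 | 13
 7 |  7 | 17 | 13 |  5 |  1 | 11
11 | 11 |  1 |  5 | 13 | 17 |  7
13 | 13 | 11 |  1 | 17 |  7 |  5
17 | 17 | 13 | 11 |  7 |  5 |  1


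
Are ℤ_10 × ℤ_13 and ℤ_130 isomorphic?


Comparing ℤ_10 × ℤ_13 and ℤ_130:
gcd(10,13) = 1, so ℤ_10 × ℤ_13 ≅ ℤ_130 (CRT)

Yes, ℤ_10 × ℤ_13 ≅ ℤ_130


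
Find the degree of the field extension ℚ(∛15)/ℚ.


∛15 has minimal polynomial x³ - 15 (irreducible over ℚ since 15 is not a perfect cube)

[ℚ(∛15)/ℚ] = 3


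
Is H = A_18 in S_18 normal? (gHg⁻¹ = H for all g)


H = A_18 in S_18
A_18 has index 2 in S_18, and every subgroup of index 2 is normal

Yes, normal subgroup


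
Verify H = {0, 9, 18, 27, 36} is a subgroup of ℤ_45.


Subgroup test for H = {0, 9, 18, 27, 36} in (ℤ_45, +):
(1) 0 ∈ H? Yes
(2) Closure: for all a,b ∈ H, (a+b) mod 45 ∈ H? Yes
(3) Inverses: for all a ∈ H, -a mod 45 ∈ H? Yes

Yes, H is a subgroup of ℤ_45


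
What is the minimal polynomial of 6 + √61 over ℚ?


Let α = 6 + √61. Then α - 6 = √61, so (α - 6)² = 61, giving α² - 12α - 25 = 0. Degree 2 and α ∉ ℚ, so this is the minimal polynomial.

Minimal polynomial: x² - 12x - 25


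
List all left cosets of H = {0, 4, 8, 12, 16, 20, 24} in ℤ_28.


H = {0, 4, 8, 12, 16, 20, 24}, |H| = 7
Number of cosets = |G|/|H| = 28/7 = 4
0 + H = {0, 4, 8, 12, 16, 20, 24}
1 + H = {1, 5, 9, 13, 17, 21, 25}
2 + H = {2, 6, 10, 14, 18, 22, 26}
3 + H = {3, 7, 11, 15, 19, 23, 27}

Cosets: 0+H={0,4,8,12,16,20,24}; 1+H={1,5,9,13,17,21,25}; 2+H={2,6,10,14,18,22,26}; 3+H={3,7,11,15,19,23,27}


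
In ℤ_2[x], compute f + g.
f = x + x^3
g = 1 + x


Add coefficients mod 2:
x^0: 0 + 1 = 1 (mod 2)
x^1: 1 + 1 = 0 (mod 2)
x^2: 0 + 0 = 0 (mod 2)
x^3: 1 + 0 = 1 (mod 2)
Result: 1 + x^3

f + g = 1 + x^3


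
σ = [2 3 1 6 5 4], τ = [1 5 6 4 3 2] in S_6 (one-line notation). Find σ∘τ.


σ∘τ: apply τ first, then σ
1 →τ 1 →σ 2
2 →τ 5 →σ 5
3 →τ 6 →σ 4
4 →τ 4 →σ 6
5 →τ 3 →σ 1
6 →τ 2 →σ 3

σ∘τ = [2 5 4 6 1 3]


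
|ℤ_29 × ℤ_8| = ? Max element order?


|ℤ_29 × ℤ_8| = 29 × 8 = 232
Max element order = lcm(29,8) = 232
Cyclic? Yes (gcd=1)

|ℤ_29×ℤ_8| = 232, max element order = 232


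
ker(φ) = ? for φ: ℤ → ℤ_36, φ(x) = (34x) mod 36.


Kernel = preimage of identity
ker(φ) = {x ∈ ℤ : 34x ≡ 0 (mod 36)}. gcd(34,36) = 2, so 34x ≡ 0 (mod 36) ⟺ x ≡ 0 (mod 36/2 = 18). Hence ker(φ) = 18ℤ

ker(φ) = 18ℤ


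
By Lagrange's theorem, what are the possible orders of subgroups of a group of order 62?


Lagrange's theorem: |H| divides |G|
|G| = 62
Divisors of 62: 1, 2, 31, 62

Possible subgroup orders: {1, 2, 31, 62}


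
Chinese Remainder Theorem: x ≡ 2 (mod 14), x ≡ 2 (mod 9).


m₁ = 14, m₂ = 9, gcd = 1, so CRT applies. M = m₁·m₂ = 126
Let M₁ = M/m₁ = 9, M₂ = M/m₂ = 14
Find y₁ ≡ M₁⁻¹ (mod m₁): 9⁻¹ ≡ 11 (mod 14)
Find y₂ ≡ M₂⁻¹ (mod m₂): 14⁻¹ ≡ 2 (mod 9)
x = a₁·M₁·y₁ + a₂·M₂·y₂ = 2·9·11 + 2·14·2 = 254
Reduce mod 126: x ≡ 2
Check: 2 mod 14 = 2 ✓, 2 mod 9 = 2 ✓

x ≡ 2 (mod 126)


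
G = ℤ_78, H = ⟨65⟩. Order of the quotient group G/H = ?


|⟨65⟩| = n / gcd(65, 78) = 78 / 13 = 6
H is normal (ℤ_78 is abelian).
|G/H| = |G| / |H| = 78 / 6 = 13

|G/H| = 13


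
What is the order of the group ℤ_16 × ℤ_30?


|A × B| = |A| · |B|
|ℤ_16 × ℤ_30| = 16 × 30 = 480

|ℤ_16 × ℤ_30| = 480


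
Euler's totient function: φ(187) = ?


Factor n: 187 = 11 × 17
φ(n) = n · ∏(1 - 1/p) over distinct primes p | n
φ(187) = 187 · (1 - 1/11) · (1 - 1/17) = 160

φ(187) = 160


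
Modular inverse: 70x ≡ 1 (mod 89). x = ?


Use the extended Euclidean algorithm to write 1 = 70·s + 89·t; then s mod 89 is the inverse.
Euclidean algorithm:
  70 = 0·89 + 70
  89 = 1·70 + 19
  70 = 3·19 + 13
  19 = 1·13 + 6
  13 = 2·6 + 1
  6 = 6·1 + 0
gcd(70,89) = 1
Back-substitution gives: 70·(14) + 89·(-11) = 1
So 70⁻¹ ≡ 14 ≡ 14 (mod 89)
Check: 70 × 14 = 980 ≡ 1 (mod 89) ✓

70⁻¹ ≡ 14 (mod 89)


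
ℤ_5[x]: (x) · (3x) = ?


Expand and collect like terms; reduce coefficients mod 5:
x^0: 0·0 = 0 ≡ 0 (mod 5)
x^1: 0·3 + 1·0 = 0 ≡ 0 (mod 5)
x^2: 1·3 = 3 ≡ 3 (mod 5)
Result: 3x^2

f · g = 3x^2


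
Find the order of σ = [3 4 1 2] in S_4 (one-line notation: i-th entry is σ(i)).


Cycle decomposition: (1 3) (2 4)
Cycle lengths: 2, 2
Order = lcm(2, 2) = 2

ord(σ) = 2


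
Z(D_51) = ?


Z(G) = {g ∈ G | gx = xg for all x ∈ G}
For odd n, Z(D_n) = {e}: no nontrivial rotation commutes with all reflections

Z(D_51) = {e}


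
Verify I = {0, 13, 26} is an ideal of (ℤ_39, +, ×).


Check ideal conditions for I = {0, 13, 26} in ℤ_39:
(1) I is an additive subgroup? Yes
(2) For r ∈ ℤ_39 and a ∈ I: r·a ∈ I? Yes

Yes, I is an ideal of ℤ_39


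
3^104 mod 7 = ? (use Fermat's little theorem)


Fermat's little theorem: if p is prime and gcd(a,p)=1, then a^(p-1) ≡ 1 (mod p)
p = 7 is prime, gcd(3,7) = 1
Reduce exponent: 104 mod 6 = 2
So 3^104 ≡ 3^2 (mod 7)
3^2 mod 7 = 2

3^104 ≡ 2 (mod 7)


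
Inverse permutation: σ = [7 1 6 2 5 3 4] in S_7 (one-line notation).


To find σ⁻¹, swap domain and range:
σ(1) = 7 → σ⁻¹(7) = 1
σ(2) = 1 → σ⁻¹(1) = 2
σ(3) = 6 → σ⁻¹(6) = 3
σ(4) = 2 → σ⁻¹(2) = 4
σ(5) = 5 → σ⁻¹(5) = 5
σ(6) = 3 → σ⁻¹(3) = 6
σ(7) = 4 → σ⁻¹(4) = 7

σ⁻¹ = [2 4 6 7 5 3 1]


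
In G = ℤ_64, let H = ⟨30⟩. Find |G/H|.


|⟨30⟩| = n / gcd(30, 64) = 64 / 2 = 32
H is normal (ℤ_64 is abelian).
|G/H| = |G| / |H| = 64 / 32 = 2

|G/H| = 2


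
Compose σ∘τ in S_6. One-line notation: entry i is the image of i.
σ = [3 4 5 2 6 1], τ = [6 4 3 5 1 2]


σ∘τ: apply τ first, then σ
1 →τ 6 →σ 1
2 →τ 4 →σ 2
3 →τ 3 →σ 5
4 →τ 5 →σ 6
5 →τ 1 →σ 3
6 →τ 2 →σ 4

σ∘τ = [1 2 5 6 3 4]


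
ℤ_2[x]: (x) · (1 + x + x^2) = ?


Expand and collect like terms; reduce coefficients mod 2:
x^0: 0·1 = 0 ≡ 0 (mod 2)
x^1: 0·1 + 1·1 = 1 ≡ 1 (mod 2)
x^2: 0·1 + 1·1 = 1 ≡ 1 (mod 2)
x^3: 1·1 = 1 ≡ 1 (mod 2)
Result: x + x^2 + x^3

f · g = x + x^2 + x^3


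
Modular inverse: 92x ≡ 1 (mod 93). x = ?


Use the extended Euclidean algorithm to write 1 = 92·s + 93·t; then s mod 93 is the inverse.
Euclidean algorithm:
  92 = 0·93 + 92
  93 = 1·92 + 1
  92 = 92·1 + 0
gcd(92,93) = 1
Back-substitution gives: 92·(-1) + 93·(1) = 1
So 92⁻¹ ≡ -1 ≡ 92 (mod 93)
Check: 92 × 92 = 8464 ≡ 1 (mod 93) ✓

92⁻¹ ≡ 92 (mod 93)


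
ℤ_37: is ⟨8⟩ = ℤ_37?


g generates ℤ_n iff gcd(g, n) = 1
gcd(8, 37) = 1
Since gcd = 1, 8 is a generator.

Yes, 8 generates ℤ_37


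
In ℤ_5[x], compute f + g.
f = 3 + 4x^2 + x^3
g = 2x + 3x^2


Add coefficients mod 5:
x^0: 3 + 0 = 3 (mod 5)
x^1: 0 + 2 = 2 (mod 5)
x^2: 4 + 3 = 2 (mod 5)
x^3: 1 + 0 = 1 (mod 5)
Result: 3 + 2x + 2x^2 + x^3

f + g = 3 + 2x + 2x^2 + x^3


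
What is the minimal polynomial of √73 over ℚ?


√73 satisfies x² - 73 = 0, irreducible over ℚ since 73 is squarefree

Minimal polynomial: x² - 73


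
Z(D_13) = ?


Z(G) = {g ∈ G | gx = xg for all x ∈ G}
For odd n, Z(D_n) = {e}: no nontrivial rotation commutes with all reflections

Z(D_13) = {e}


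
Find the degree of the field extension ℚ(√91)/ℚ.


√91 has minimal polynomial x² - 91 (irreducible over ℚ since 91 is squarefree)

[ℚ(√91)/ℚ] = 2


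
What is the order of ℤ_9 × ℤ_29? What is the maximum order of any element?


|ℤ_9 × ℤ_29| = 9 × 29 = 261
Max element order = lcm(9,29) = 261
Cyclic? Yes (gcd=1)

|ℤ_9×ℤ_29| = 261, max element order = 261


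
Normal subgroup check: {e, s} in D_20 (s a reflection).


H = {e, s} in D_20 (s a reflection)
r·s·r⁻¹ = sr⁻² ≠ s for n ≥ 3, so {e, s} is not closed under conjugation

No, not a normal subgroup


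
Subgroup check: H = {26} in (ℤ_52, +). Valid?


Subgroup test for H = {26} in (ℤ_52, +):
(1) 0 ∈ H? No
(2) Closure: for all a,b ∈ H, (a+b) mod 52 ∈ H? No  [counterexample: 26 + 26 = 0 ∉ H]
(3) Inverses: for all a ∈ H, -a mod 52 ∈ H? Yes

No, H is not a subgroup of ℤ_52


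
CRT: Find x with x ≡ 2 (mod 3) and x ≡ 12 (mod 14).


m₁ = 3, m₂ = 14, gcd = 1, so CRT applies. M = m₁·m₂ = 42
Let M₁ = M/m₁ = 14, M₂ = M/m₂ = 3
Find y₁ ≡ M₁⁻¹ (mod m₁): 14⁻¹ ≡ 2 (mod 3)
Find y₂ ≡ M₂⁻¹ (mod m₂): 3⁻¹ ≡ 5 (mod 14)
x = a₁·M₁·y₁ + a₂·M₂·y₂ = 2·14·2 + 12·3·5 = 236
Reduce mod 42: x ≡ 26
Check: 26 mod 3 = 2 ✓, 26 mod 14 = 12 ✓

x ≡ 26 (mod 42)


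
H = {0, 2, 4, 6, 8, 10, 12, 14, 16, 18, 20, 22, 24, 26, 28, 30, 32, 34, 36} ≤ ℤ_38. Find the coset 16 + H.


16 + H = {16 + h (mod 38) : h ∈ H}
16+0=16, 16+2=18, 16+4=20, 16+6=22, 16+8=24, 16+10=26, 16+12=28, 16+14=30, 16+16=32, 16+18=34, 16+20=36, 16+22=0, 16+24=2, 16+26=4, 16+28=6, 16+30=8, 16+32=10, 16+34=12, 16+36=14
16 + H = {0, 2, 4, 6, 8, 10, 12, 14, 16, 18, 20, 22, 24, 26, 28, 30, 32, 34, 36} = 0 + H

16 + H = {0, 2, 4, 6, 8, 10, 12, 14, 16, 18, 20, 22, 24, 26, 28, 30, 32, 34, 36}


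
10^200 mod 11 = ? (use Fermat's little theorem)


Fermat's little theorem: if p is prime and gcd(a,p)=1, then a^(p-1) ≡ 1 (mod p)
p = 11 is prime, gcd(10,11) = 1
Reduce exponent: 200 mod 10 = 0
So 10^200 ≡ 10^0 (mod 11)
10^0 = 1

10^200 ≡ 1 (mod 11)


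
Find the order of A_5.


|A_n| = n!/2 (even permutations)
|A_5| = 5!/2 = 120/2 = 60

|A_5| = 60


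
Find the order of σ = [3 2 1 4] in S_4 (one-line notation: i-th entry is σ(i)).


Cycle decomposition: (1 3)
Cycle lengths: 2
Order = lcm(2) = 2

ord(σ) = 2


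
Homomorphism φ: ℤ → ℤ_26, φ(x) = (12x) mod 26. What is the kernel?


Kernel = preimage of identity
ker(φ) = {x ∈ ℤ : 12x ≡ 0 (mod 26)}. gcd(12,26) = 2, so 12x ≡ 0 (mod 26) ⟺ x ≡ 0 (mod 26/2 = 13). Hence ker(φ) = 13ℤ

ker(φ) = 13ℤ


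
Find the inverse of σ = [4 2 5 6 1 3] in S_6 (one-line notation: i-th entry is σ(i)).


To find σ⁻¹, swap domain and range:
σ(1) = 4 → σ⁻¹(4) = 1
σ(2) = 2 → σ⁻¹(2) = 2
σ(3) = 5 → σ⁻¹(5) = 3
σ(4) = 6 → σ⁻¹(6) = 4
σ(5) = 1 → σ⁻¹(1) = 5
σ(6) = 3 → σ⁻¹(3) = 6

σ⁻¹ = [5 2 6 1 3 4]


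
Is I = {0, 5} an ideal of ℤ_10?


Check ideal conditions for I = {0, 5} in ℤ_10:
(1) I is an additive subgroup? Yes
(2) For r ∈ ℤ_10 and a ∈ I: r·a ∈ I? Yes

Yes, I is an ideal of ℤ_10


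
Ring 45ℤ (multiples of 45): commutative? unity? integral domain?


45ℤ is a commutative ring under +,× but has no multiplicative identity (1 ∉ 45ℤ); it has no zero divisors, but without unity it is not an integral domain
Commutative: Yes
Integral domain: No
Has unity: No

45ℤ (multiples of 45): Commutative=Yes, Unity=No


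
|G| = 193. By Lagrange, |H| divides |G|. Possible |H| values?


Lagrange's theorem: |H| divides |G|
|G| = 193
Divisors of 193: 1, 193

Possible subgroup orders: {1, 193}


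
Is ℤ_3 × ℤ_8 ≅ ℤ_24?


Comparing ℤ_3 × ℤ_8 and ℤ_24:
gcd(3,8) = 1, so ℤ_3 × ℤ_8 ≅ ℤ_24 (CRT)

Yes, ℤ_3 × ℤ_8 ≅ ℤ_24


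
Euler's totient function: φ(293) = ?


Factor n: 293 = 293
φ(n) = n · ∏(1 - 1/p) over distinct primes p | n
φ(293) = 293 · (1 - 1/293) = 292

φ(293) = 292


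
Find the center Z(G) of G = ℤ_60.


Z(G) = {g ∈ G | gx = xg for all x ∈ G}
ℤ_60 is abelian, so Z(G) = G

Z(ℤ_60) = ℤ_60


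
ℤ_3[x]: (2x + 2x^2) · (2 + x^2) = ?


Expand and collect like terms; reduce coefficients mod 3:
x^0: 0·2 = 0 ≡ 0 (mod 3)
x^1: 0·0 + 2·2 = 4 ≡ 1 (mod 3)
x^2: 0·1 + 2·0 + 2·2 = 4 ≡ 1 (mod 3)
x^3: 2·1 + 2·0 = 2 ≡ 2 (mod 3)
x^4: 2·1 = 2 ≡ 2 (mod 3)
Result: x + x^2 + 2x^3 + 2x^4

f · g = x + x^2 + 2x^3 + 2x^4


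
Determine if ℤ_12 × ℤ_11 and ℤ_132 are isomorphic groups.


Comparing ℤ_12 × ℤ_11 and ℤ_132:
gcd(12,11) = 1, so ℤ_12 × ℤ_11 ≅ ℤ_132 (CRT)

Yes, ℤ_12 × ℤ_11 ≅ ℤ_132


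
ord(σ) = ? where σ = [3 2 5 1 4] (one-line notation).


Cycle decomposition: (1 3 5 4)
Cycle lengths: 4
Order = lcm(4) = 4

ord(σ) = 4


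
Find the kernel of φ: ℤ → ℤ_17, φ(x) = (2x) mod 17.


Kernel = preimage of identity
ker(φ) = {x ∈ ℤ : 2x ≡ 0 (mod 17)}. gcd(2,17) = 1, so 2x ≡ 0 (mod 17) ⟺ x ≡ 0 (mod 17/1 = 17). Hence ker(φ) = 17ℤ

ker(φ) = 17ℤ


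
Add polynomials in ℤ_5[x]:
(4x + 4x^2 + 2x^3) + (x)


Add coefficients mod 5:
x^0: 0 + 0 = 0 (mod 5)
x^1: 4 + 1 = 0 (mod 5)
x^2: 4 + 0 = 4 (mod 5)
x^3: 2 + 0 = 2 (mod 5)
Result: 4x^2 + 2x^3

f + g = 4x^2 + 2x^3


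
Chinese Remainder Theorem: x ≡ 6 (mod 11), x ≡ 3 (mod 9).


m₁ = 11, m₂ = 9, gcd = 1, so CRT applies. M = m₁·m₂ = 99
Let M₁ = M/m₁ = 9, M₂ = M/m₂ = 11
Find y₁ ≡ M₁⁻¹ (mod m₁): 9⁻¹ ≡ 5 (mod 11)
Find y₂ ≡ M₂⁻¹ (mod m₂): 11⁻¹ ≡ 5 (mod 9)
x = a₁·M₁·y₁ + a₂·M₂·y₂ = 6·9·5 + 3·11·5 = 435
Reduce mod 99: x ≡ 39
Check: 39 mod 11 = 6 ✓, 39 mod 9 = 3 ✓

x ≡ 39 (mod 99)


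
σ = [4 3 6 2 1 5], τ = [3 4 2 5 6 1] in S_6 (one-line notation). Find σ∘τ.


σ∘τ: apply τ first, then σ
1 →τ 3 →σ 6
2 →τ 4 →σ 2
3 →τ 2 →σ 3
4 →τ 5 →σ 1
5 →τ 6 →σ 5
6 →τ 1 →σ 4

σ∘τ = [6 2 3 1 5 4]


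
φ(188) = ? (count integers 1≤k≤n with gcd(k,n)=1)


Factor n: 188 = 2^2 × 47
φ(n) = n · ∏(1 - 1/p) over distinct primes p | n
φ(188) = 188 · (1 - 1/2) · (1 - 1/47) = 92

φ(188) = 92


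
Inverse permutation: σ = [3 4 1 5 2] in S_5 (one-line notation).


To find σ⁻¹, swap domain and range:
σ(1) = 3 → σ⁻¹(3) = 1
σ(2) = 4 → σ⁻¹(4) = 2
σ(3) = 1 → σ⁻¹(1) = 3
σ(4) = 5 → σ⁻¹(5) = 4
σ(5) = 2 → σ⁻¹(2) = 5

σ⁻¹ = [3 5 1 2 4]


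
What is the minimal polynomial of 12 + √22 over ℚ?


Let α = 12 + √22. Then α - 12 = √22, so (α - 12)² = 22, giving α² - 24α + 122 = 0. Degree 2 and α ∉ ℚ, so this is the minimal polynomial.

Minimal polynomial: x² - 24x + 122


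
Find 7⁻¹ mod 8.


Use the extended Euclidean algorithm to write 1 = 7·s + 8·t; then s mod 8 is the inverse.
Euclidean algorithm:
  7 = 0·8 + 7
  8 = 1·7 + 1
  7 = 7·1 + 0
gcd(7,8) = 1
Back-substitution gives: 7·(-1) + 8·(1) = 1
So 7⁻¹ ≡ -1 ≡ 7 (mod 8)
Check: 7 × 7 = 49 ≡ 1 (mod 8) ✓

7⁻¹ ≡ 7 (mod 8)


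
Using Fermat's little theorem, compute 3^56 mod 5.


Fermat's little theorem: if p is prime and gcd(a,p)=1, then a^(p-1) ≡ 1 (mod p)
p = 5 is prime, gcd(3,5) = 1
Reduce exponent: 56 mod 4 = 0
So 3^56 ≡ 3^0 (mod 5)
3^0 = 1

3^56 ≡ 1 (mod 5)


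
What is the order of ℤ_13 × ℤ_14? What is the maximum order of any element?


|ℤ_13 × ℤ_14| = 13 × 14 = 182
Max element order = lcm(13,14) = 182
Cyclic? Yes (gcd=1)

|ℤ_13×ℤ_14| = 182, max element order = 182


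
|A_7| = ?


|A_n| = n!/2 (even permutations)
|A_7| = 7!/2 = 5040/2 = 2520

|A_7| = 2520


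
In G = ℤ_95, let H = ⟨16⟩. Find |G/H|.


|⟨16⟩| = n / gcd(16, 95) = 95 / 1 = 95
H is normal (ℤ_95 is abelian).
|G/H| = |G| / |H| = 95 / 95 = 1

|G/H| = 1


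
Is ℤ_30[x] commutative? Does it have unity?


ℤ_30 has zero divisors (2·15 ≡ 0), and these lift to constant zero divisors in ℤ_30[x]; so not an integral domain
Commutative: Yes
Integral domain: No
Has unity: Yes

ℤ_30[x]: Commutative=Yes, Unity=Yes


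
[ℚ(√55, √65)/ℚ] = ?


[ℚ(√55,√65):ℚ] = [ℚ(√55,√65):ℚ(√55)]·[ℚ(√55):ℚ] = 2·2 = 4

[ℚ(√55, √65)/ℚ] = 4


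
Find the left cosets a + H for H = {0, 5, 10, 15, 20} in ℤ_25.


H = {0, 5, 10, 15, 20}, |H| = 5
Number of cosets = |G|/|H| = 25/5 = 5
0 + H = {0, 5, 10, 15, 20}
1 + H = {1, 6, 11, 16, 21}
2 + H = {2, 7, 12, 17, 22}
3 + H = {3, 8, 13, 18, 23}
4 + H = {4, 9, 14, 19, 24}

Cosets: 0+H={0,5,10,15,20}; 1+H={1,6,11,16,21}; 2+H={2,7,12,17,22}; 3+H={3,8,13,18,23}; 4+H={4,9,14,19,24}


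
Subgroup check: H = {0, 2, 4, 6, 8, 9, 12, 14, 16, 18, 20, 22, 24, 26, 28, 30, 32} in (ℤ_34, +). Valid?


Subgroup test for H = {0, 2, 4, 6, 8, 9, 12, 14, 16, 18, 20, 22, 24, 26, 28, 30, 32} in (ℤ_34, +):
(1) 0 ∈ H? Yes
(2) Closure: for all a,b ∈ H, (a+b) mod 34 ∈ H? No  [counterexample: 2 + 8 = 10 ∉ H]
(3) Inverses: for all a ∈ H, -a mod 34 ∈ H? No

No, H is not a subgroup of ℤ_34


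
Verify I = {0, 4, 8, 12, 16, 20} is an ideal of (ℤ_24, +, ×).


Check ideal conditions for I = {0, 4, 8, 12, 16, 20} in ℤ_24:
(1) I is an additive subgroup? Yes
(2) For r ∈ ℤ_24 and a ∈ I: r·a ∈ I? Yes

Yes, I is an ideal of ℤ_24


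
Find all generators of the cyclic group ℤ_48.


g generates ℤ_n iff gcd(g,n) = 1
Prime factors of 48: 2, 3
Generators are g ∈ {1,...,47} not divisible by any of these primes.
Generators: {1, 5, 7, 11, 13, 17, 19, 23, 25, 29, 31, 35, 37, 41, 43, 47}
Number of generators = φ(48) = 16

Generators of ℤ_48 = {1, 5, 7, 11, 13, 17, 19, 23, 25, 29, 31, 35, 37, 41, 43, 47}


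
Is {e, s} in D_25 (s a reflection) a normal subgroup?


H = {e, s} in D_25 (s a reflection)
r·s·r⁻¹ = sr⁻² ≠ s for n ≥ 3, so {e, s} is not closed under conjugation

No, not a normal subgroup


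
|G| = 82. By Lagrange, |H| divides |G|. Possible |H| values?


Lagrange's theorem: |H| divides |G|
|G| = 82
Divisors of 82: 1, 2, 41, 82

Possible subgroup orders: {1, 2, 41, 82}


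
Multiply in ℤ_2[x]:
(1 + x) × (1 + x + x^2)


Expand and collect like terms; reduce coefficients mod 2:
x^0: 1·1 = 1 ≡ 1 (mod 2)
x^1: 1·1 + 1·1 = 2 ≡ 0 (mod 2)
x^2: 1·1 + 1·1 = 2 ≡ 0 (mod 2)
x^3: 1·1 = 1 ≡ 1 (mod 2)
Result: 1 + x^3

f · g = 1 + x^3


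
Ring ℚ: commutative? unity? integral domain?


ℚ is a field: commutative, has unity, every nonzero element is a unit (hence an integral domain)
Commutative: Yes
Integral domain: Yes
Has unity: Yes

ℚ: Commutative=Yes, Unity=Yes


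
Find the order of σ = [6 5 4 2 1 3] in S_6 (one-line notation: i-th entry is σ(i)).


Cycle decomposition: (1 6 3 4 2 5)
Cycle lengths: 6
Order = lcm(6) = 6

ord(σ) = 6


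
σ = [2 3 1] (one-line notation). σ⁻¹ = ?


To find σ⁻¹, swap domain and range:
σ(1) = 2 → σ⁻¹(2) = 1
σ(2) = 3 → σ⁻¹(3) = 2
σ(3) = 1 → σ⁻¹(1) = 3

σ⁻¹ = [3 1 2]


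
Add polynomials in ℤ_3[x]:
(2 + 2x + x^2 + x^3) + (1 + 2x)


Add coefficients mod 3:
x^0: 2 + 1 = 0 (mod 3)
x^1: 2 + 2 = 1 (mod 3)
x^2: 1 + 0 = 1 (mod 3)
x^3: 1 + 0 = 1 (mod 3)
Result: x + x^2 + x^3

f + g = x + x^2 + x^3


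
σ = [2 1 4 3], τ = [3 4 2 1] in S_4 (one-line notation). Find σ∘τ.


σ∘τ: apply τ first, then σ
1 →τ 3 →σ 4
2 →τ 4 →σ 3
3 →τ 2 →σ 1
4 →τ 1 →σ 2

σ∘τ = [4 3 1 2]


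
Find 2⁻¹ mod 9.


Use the extended Euclidean algorithm to write 1 = 2·s + 9·t; then s mod 9 is the inverse.
Euclidean algorithm:
  2 = 0·9 + 2
  9 = 4·2 + 1
  2 = 2·1 + 0
gcd(2,9) = 1
Back-substitution gives: 2·(-4) + 9·(1) = 1
So 2⁻¹ ≡ -4 ≡ 5 (mod 9)
Check: 2 × 5 = 10 ≡ 1 (mod 9) ✓

2⁻¹ ≡ 5 (mod 9)


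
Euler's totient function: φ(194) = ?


Factor n: 194 = 2 × 97
φ(n) = n · ∏(1 - 1/p) over distinct primes p | n
φ(194) = 194 · (1 - 1/2) · (1 - 1/97) = 96

φ(194) = 96


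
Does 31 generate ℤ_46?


g generates ℤ_n iff gcd(g, n) = 1
gcd(31, 46) = 1
Since gcd = 1, 31 is a generator.

Yes, 31 generates ℤ_46


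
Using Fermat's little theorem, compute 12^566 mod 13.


Fermat's little theorem: if p is prime and gcd(a,p)=1, then a^(p-1) ≡ 1 (mod p)
p = 13 is prime, gcd(12,13) = 1
Reduce exponent: 566 mod 12 = 2
So 12^566 ≡ 12^2 (mod 13)
12^2 mod 13 = 1

12^566 ≡ 1 (mod 13)


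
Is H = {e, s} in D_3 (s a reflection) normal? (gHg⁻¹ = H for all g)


H = {e, s} in D_3 (s a reflection)
r·s·r⁻¹ = sr⁻² ≠ s for n ≥ 3, so {e, s} is not closed under conjugation

No, not a normal subgroup


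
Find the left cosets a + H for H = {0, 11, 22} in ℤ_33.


H = {0, 11, 22}, |H| = 3
Number of cosets = |G|/|H| = 33/3 = 11
0 + H = {0, 11, 22}
1 + H = {1, 12, 23}
2 + H = {2, 13, 24}
3 + H = {3, 14, 25}
4 + H = {4, 15, 26}
5 + H = {5, 16, 27}
6 + H = {6, 17, 28}
7 + H = {7, 18, 29}
8 + H = {8, 19, 30}
9 + H = {9, 20, 31}
10 + H = {10, 21, 32}

Cosets: 0+H={0,11,22}; 1+H={1,12,23}; 2+H={2,13,24}; 3+H={3,14,25}; 4+H={4,15,26}; 5+H={5,16,27}; 6+H={6,17,28}; 7+H={7,18,29}; 8+H={8,19,30}; 9+H={9,20,31}; 10+H={10,21,32}


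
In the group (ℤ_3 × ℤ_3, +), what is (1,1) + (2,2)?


Operation: componentwise addition mod (3, 3)
(1,1) + (2,2) = ((a₁+b₁) mod 3, (a₂+b₂) mod 3) with a = (1,1), b = (2,2)

(1,1) + (2,2) = (0,0)


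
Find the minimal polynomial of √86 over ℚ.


√86 satisfies x² - 86 = 0, irreducible over ℚ since 86 is squarefree

Minimal polynomial: x² - 86


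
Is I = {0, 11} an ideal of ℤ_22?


Check ideal conditions for I = {0, 11} in ℤ_22:
(1) I is an additive subgroup? Yes
(2) For r ∈ ℤ_22 and a ∈ I: r·a ∈ I? Yes

Yes, I is an ideal of ℤ_22


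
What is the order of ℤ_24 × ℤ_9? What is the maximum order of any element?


|ℤ_24 × ℤ_9| = 24 × 9 = 216
Max element order = lcm(24,9) = 72
Cyclic? No (gcd=3)

|ℤ_24×ℤ_9| = 216, max element order = 72


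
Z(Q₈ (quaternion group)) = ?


Z(G) = {g ∈ G | gx = xg for all x ∈ G}
In Q₈ = {±1, ±i, ±j, ±k}, only ±1 commute with every element

Z(Q₈ (quaternion group)) = {1, -1}


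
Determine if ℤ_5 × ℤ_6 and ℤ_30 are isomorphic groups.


Comparing ℤ_5 × ℤ_6 and ℤ_30:
gcd(5,6) = 1, so ℤ_5 × ℤ_6 ≅ ℤ_30 (CRT)

Yes, ℤ_5 × ℤ_6 ≅ ℤ_30


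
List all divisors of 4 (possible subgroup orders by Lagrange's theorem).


Lagrange's theorem: |H| divides |G|
|G| = 4
Divisors of 4: 1, 2, 4

Possible subgroup orders: {1, 2, 4}


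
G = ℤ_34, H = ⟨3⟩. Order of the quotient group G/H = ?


|⟨3⟩| = n / gcd(3, 34) = 34 / 1 = 34
H is normal (ℤ_34 is abelian).
|G/H| = |G| / |H| = 34 / 34 = 1

|G/H| = 1


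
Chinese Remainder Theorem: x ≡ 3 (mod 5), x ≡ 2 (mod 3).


m₁ = 5, m₂ = 3, gcd = 1, so CRT applies. M = m₁·m₂ = 15
Let M₁ = M/m₁ = 3, M₂ = M/m₂ = 5
Find y₁ ≡ M₁⁻¹ (mod m₁): 3⁻¹ ≡ 2 (mod 5)
Find y₂ ≡ M₂⁻¹ (mod m₂): 5⁻¹ ≡ 2 (mod 3)
x = a₁·M₁·y₁ + a₂·M₂·y₂ = 3·3·2 + 2·5·2 = 38
Reduce mod 15: x ≡ 8
Check: 8 mod 5 = 3 ✓, 8 mod 3 = 2 ✓

x ≡ 8 (mod 15)


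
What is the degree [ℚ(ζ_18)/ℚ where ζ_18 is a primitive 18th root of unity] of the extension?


[ℚ(ζ_n):ℚ] = deg Φ_n(x) = φ(n). Here φ(18) = 6

[ℚ(ζ_18)/ℚ where ζ_18 is a primitive 18th root of unity] = 6


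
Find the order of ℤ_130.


ℤ_n has n elements.

|ℤ_130| = 130


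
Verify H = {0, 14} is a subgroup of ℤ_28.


Subgroup test for H = {0, 14} in (ℤ_28, +):
(1) 0 ∈ H? Yes
(2) Closure: for all a,b ∈ H, (a+b) mod 28 ∈ H? Yes
(3) Inverses: for all a ∈ H, -a mod 28 ∈ H? Yes

Yes, H is a subgroup of ℤ_28


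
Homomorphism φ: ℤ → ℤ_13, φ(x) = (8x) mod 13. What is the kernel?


Kernel = preimage of identity
ker(φ) = {x ∈ ℤ : 8x ≡ 0 (mod 13)}. gcd(8,13) = 1, so 8x ≡ 0 (mod 13) ⟺ x ≡ 0 (mod 13/1 = 13). Hence ker(φ) = 13ℤ

ker(φ) = 13ℤ


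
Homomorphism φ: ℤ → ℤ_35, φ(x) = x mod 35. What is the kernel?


Kernel = preimage of identity
ker(φ) = {x ∈ ℤ : x ≡ 0 (mod 35)} = 35ℤ = {0, ±35, ±70, ...}

ker(φ) = 35ℤ


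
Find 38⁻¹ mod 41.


Use the extended Euclidean algorithm to write 1 = 38·s + 41·t; then s mod 41 is the inverse.
Euclidean algorithm:
  38 = 0·41 + 38
  41 = 1·38 + 3
  38 = 12·3 + 2
  3 = 1·2 + 1
  2 = 2·1 + 0
gcd(38,41) = 1
Back-substitution gives: 38·(-14) + 41·(13) = 1
So 38⁻¹ ≡ -14 ≡ 27 (mod 41)
Check: 38 × 27 = 1026 ≡ 1 (mod 41) ✓

38⁻¹ ≡ 27 (mod 41)


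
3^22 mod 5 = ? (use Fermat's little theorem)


Fermat's little theorem: if p is prime and gcd(a,p)=1, then a^(p-1) ≡ 1 (mod p)
p = 5 is prime, gcd(3,5) = 1
Reduce exponent: 22 mod 4 = 2
So 3^22 ≡ 3^2 (mod 5)
3^2 mod 5 = 4

3^22 ≡ 4 (mod 5)


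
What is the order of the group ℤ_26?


ℤ_n has n elements.

|ℤ_26| = 26


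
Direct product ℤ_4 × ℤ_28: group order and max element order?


|ℤ_4 × ℤ_28| = 4 × 28 = 112
Max element order = lcm(4,28) = 28
Cyclic? No (gcd=4)

|ℤ_4×ℤ_28| = 112, max element order = 28


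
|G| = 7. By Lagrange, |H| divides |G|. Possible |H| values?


Lagrange's theorem: |H| divides |G|
|G| = 7
Divisors of 7: 1, 7

Possible subgroup orders: {1, 7}


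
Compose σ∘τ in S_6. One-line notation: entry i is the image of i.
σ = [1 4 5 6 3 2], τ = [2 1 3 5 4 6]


σ∘τ: apply τ first, then σ
1 →τ 2 →σ 4
2 →τ 1 →σ 1
3 →τ 3 →σ 5
4 →τ 5 →σ 3
5 →τ 4 →σ 6
6 →τ 6 →σ 2

σ∘τ = [4 1 5 3 6 2]


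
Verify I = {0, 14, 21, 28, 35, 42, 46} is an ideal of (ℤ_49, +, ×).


Check ideal conditions for I = {0, 14, 21, 28, 35, 42, 46} in ℤ_49:
(1) I is an additive subgroup? No
(2) For r ∈ ℤ_49 and a ∈ I: r·a ∈ I? No  [counterexample: r=2, a=28, r·a mod 49 = 7 ∉ I]

No, I is not an ideal of ℤ_49


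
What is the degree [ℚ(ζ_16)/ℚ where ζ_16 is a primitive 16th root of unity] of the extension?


[ℚ(ζ_n):ℚ] = deg Φ_n(x) = φ(n). Here φ(16) = 8

[ℚ(ζ_16)/ℚ where ζ_16 is a primitive 16th root of unity] = 8


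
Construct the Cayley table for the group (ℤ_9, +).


Elements: {0, 1, 2, 3, 4, 5, 6, 7, 8}
Operation: addition mod 9
Entry (a, b) = (a + b) mod 9

Cayley table:
  | 0 | 1 | 2 | 3 | 4 | 5 | 6 | 7 | 8
0 | 0 | 1 | 2 | 3 | 4 | 5 | 6 | 7 | 8
1 | 1 | 2 | 3 | 4 | 5 | 6 | 7 | 8 | 0
2 | 2 | 3 | 4 | 5 | 6 | 7 | 8 | 0 | 1
3 | 3 | 4 | 5 | 6 | 7 | 8 | 0 | 1 | 2
4 | 4 | 5 | 6 | 7 | 8 | 0 | 1 | 2 | 3
5 | 5 | 6 | 7 | 8 | 0 | 1 | 2 | 3 | 4
6 | 6 | 7 | 8 | 0 | 1 | 2 | 3 | 4 | 5
7 | 7 | 8 | 0 | 1 | 2 | 3 | 4 | 5 | 6
8 | 8 | 0 | 1 | 2 | 3 | 4 | 5 | 6 | 7


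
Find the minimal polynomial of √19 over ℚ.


√19 satisfies x² - 19 = 0, irreducible over ℚ since 19 is squarefree

Minimal polynomial: x² - 19


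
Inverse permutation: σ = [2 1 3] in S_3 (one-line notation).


To find σ⁻¹, swap domain and range:
σ(1) = 2 → σ⁻¹(2) = 1
σ(2) = 1 → σ⁻¹(1) = 2
σ(3) = 3 → σ⁻¹(3) = 3

σ⁻¹ = [2 1 3]


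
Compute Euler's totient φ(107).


Factor n: 107 = 107
φ(n) = n · ∏(1 - 1/p) over distinct primes p | n
φ(107) = 107 · (1 - 1/107) = 106

φ(107) = 106


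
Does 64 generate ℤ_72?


g generates ℤ_n iff gcd(g, n) = 1
gcd(64, 72) = 8
Since gcd = 8 ≠ 1, ⟨64⟩ has order 9 < 72, so 64 is not a generator.

No, 64 does not generate ℤ_72


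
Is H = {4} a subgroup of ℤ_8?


Subgroup test for H = {4} in (ℤ_8, +):
(1) 0 ∈ H? No
(2) Closure: for all a,b ∈ H, (a+b) mod 8 ∈ H? No  [counterexample: 4 + 4 = 0 ∉ H]
(3) Inverses: for all a ∈ H, -a mod 8 ∈ H? Yes

No, H is not a subgroup of ℤ_8


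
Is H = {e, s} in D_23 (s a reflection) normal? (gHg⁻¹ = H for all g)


H = {e, s} in D_23 (s a reflection)
r·s·r⁻¹ = sr⁻² ≠ s for n ≥ 3, so {e, s} is not closed under conjugation

No, not a normal subgroup


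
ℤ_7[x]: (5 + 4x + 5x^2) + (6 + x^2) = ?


Add coefficients mod 7:
x^0: 5 + 6 = 4 (mod 7)
x^1: 4 + 0 = 4 (mod 7)
x^2: 5 + 1 = 6 (mod 7)
Result: 4 + 4x + 6x^2

f + g = 4 + 4x + 6x^2


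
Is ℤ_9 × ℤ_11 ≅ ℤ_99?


Comparing ℤ_9 × ℤ_11 and ℤ_99:
gcd(9,11) = 1, so ℤ_9 × ℤ_11 ≅ ℤ_99 (CRT)

Yes, ℤ_9 × ℤ_11 ≅ ℤ_99


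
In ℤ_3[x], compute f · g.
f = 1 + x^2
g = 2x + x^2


Expand and collect like terms; reduce coefficients mod 3:
x^0: 1·0 = 0 ≡ 0 (mod 3)
x^1: 1·2 + 0·0 = 2 ≡ 2 (mod 3)
x^2: 1·1 + 0·2 + 1·0 = 1 ≡ 1 (mod 3)
x^3: 0·1 + 1·2 = 2 ≡ 2 (mod 3)
x^4: 1·1 = 1 ≡ 1 (mod 3)
Result: 2x + x^2 + 2x^3 + x^4

f · g = 2x + x^2 + 2x^3 + x^4


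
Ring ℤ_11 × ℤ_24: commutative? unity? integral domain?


Direct product ring; commutative with unity (1,1); but (1,0)·(0,1) = (0,0) gives zero divisors, so not an integral domain
Commutative: Yes
Integral domain: No
Has unity: Yes

ℤ_11 × ℤ_24: Commutative=Yes, Unity=Yes


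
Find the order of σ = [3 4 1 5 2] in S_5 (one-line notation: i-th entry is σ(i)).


Cycle decomposition: (1 3) (2 4 5)
Cycle lengths: 2, 3
Order = lcm(2, 3) = 6

ord(σ) = 6


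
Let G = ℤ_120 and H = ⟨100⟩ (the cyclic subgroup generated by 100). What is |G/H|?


|⟨100⟩| = n / gcd(100, 120) = 120 / 20 = 6
H is normal (ℤ_120 is abelian).
|G/H| = |G| / |H| = 120 / 6 = 20

|G/H| = 20


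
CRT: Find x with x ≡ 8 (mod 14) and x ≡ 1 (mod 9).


m₁ = 14, m₂ = 9, gcd = 1, so CRT applies. M = m₁·m₂ = 126
Let M₁ = M/m₁ = 9, M₂ = M/m₂ = 14
Find y₁ ≡ M₁⁻¹ (mod m₁): 9⁻¹ ≡ 11 (mod 14)
Find y₂ ≡ M₂⁻¹ (mod m₂): 14⁻¹ ≡ 2 (mod 9)
x = a₁·M₁·y₁ + a₂·M₂·y₂ = 8·9·11 + 1·14·2 = 820
Reduce mod 126: x ≡ 64
Check: 64 mod 14 = 8 ✓, 64 mod 9 = 1 ✓

x ≡ 64 (mod 126)


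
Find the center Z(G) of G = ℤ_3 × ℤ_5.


Z(G) = {g ∈ G | gx = xg for all x ∈ G}
Direct product of abelian groups is abelian, so Z(G) = G

Z(ℤ_3 × ℤ_5) = ℤ_3 × ℤ_5


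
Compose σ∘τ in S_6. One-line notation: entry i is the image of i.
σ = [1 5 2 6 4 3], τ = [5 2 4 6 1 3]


σ∘τ: apply τ first, then σ
1 →τ 5 →σ 4
2 →τ 2 →σ 5
3 →τ 4 →σ 6
4 →τ 6 →σ 3
5 →τ 1 →σ 1
6 →τ 3 →σ 2

σ∘τ = [4 5 6 3 1 2]


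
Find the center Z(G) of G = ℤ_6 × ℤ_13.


Z(G) = {g ∈ G | gx = xg for all x ∈ G}
Direct product of abelian groups is abelian, so Z(G) = G

Z(ℤ_6 × ℤ_13) = ℤ_6 × ℤ_13
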